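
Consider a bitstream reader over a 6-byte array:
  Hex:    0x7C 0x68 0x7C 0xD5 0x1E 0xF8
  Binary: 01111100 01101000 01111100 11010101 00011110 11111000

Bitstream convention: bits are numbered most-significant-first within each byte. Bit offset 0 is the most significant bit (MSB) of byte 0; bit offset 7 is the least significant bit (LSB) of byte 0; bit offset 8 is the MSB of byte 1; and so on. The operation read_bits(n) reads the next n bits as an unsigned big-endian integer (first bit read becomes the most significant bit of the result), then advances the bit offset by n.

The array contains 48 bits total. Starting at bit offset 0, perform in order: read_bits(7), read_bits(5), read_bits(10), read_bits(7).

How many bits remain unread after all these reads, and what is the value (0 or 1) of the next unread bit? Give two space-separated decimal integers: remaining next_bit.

Answer: 19 1

Derivation:
Read 1: bits[0:7] width=7 -> value=62 (bin 0111110); offset now 7 = byte 0 bit 7; 41 bits remain
Read 2: bits[7:12] width=5 -> value=6 (bin 00110); offset now 12 = byte 1 bit 4; 36 bits remain
Read 3: bits[12:22] width=10 -> value=543 (bin 1000011111); offset now 22 = byte 2 bit 6; 26 bits remain
Read 4: bits[22:29] width=7 -> value=26 (bin 0011010); offset now 29 = byte 3 bit 5; 19 bits remain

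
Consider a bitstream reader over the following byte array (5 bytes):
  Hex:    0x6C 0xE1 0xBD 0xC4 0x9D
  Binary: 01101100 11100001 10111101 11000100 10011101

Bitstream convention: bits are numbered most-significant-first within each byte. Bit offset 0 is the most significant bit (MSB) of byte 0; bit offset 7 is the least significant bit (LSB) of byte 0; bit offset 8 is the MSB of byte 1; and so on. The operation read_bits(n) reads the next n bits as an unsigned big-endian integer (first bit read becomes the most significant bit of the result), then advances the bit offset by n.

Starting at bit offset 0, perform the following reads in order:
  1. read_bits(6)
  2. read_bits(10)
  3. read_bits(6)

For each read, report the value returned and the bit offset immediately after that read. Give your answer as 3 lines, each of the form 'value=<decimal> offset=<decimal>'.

Read 1: bits[0:6] width=6 -> value=27 (bin 011011); offset now 6 = byte 0 bit 6; 34 bits remain
Read 2: bits[6:16] width=10 -> value=225 (bin 0011100001); offset now 16 = byte 2 bit 0; 24 bits remain
Read 3: bits[16:22] width=6 -> value=47 (bin 101111); offset now 22 = byte 2 bit 6; 18 bits remain

Answer: value=27 offset=6
value=225 offset=16
value=47 offset=22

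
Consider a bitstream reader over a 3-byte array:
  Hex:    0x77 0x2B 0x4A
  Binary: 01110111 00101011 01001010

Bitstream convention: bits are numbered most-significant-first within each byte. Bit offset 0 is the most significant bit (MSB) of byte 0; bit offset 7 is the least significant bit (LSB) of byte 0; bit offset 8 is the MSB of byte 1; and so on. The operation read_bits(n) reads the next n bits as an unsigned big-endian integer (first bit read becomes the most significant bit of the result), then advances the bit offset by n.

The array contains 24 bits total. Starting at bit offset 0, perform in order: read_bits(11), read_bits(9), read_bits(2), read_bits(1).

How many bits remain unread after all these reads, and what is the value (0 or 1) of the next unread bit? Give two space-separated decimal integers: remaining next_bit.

Read 1: bits[0:11] width=11 -> value=953 (bin 01110111001); offset now 11 = byte 1 bit 3; 13 bits remain
Read 2: bits[11:20] width=9 -> value=180 (bin 010110100); offset now 20 = byte 2 bit 4; 4 bits remain
Read 3: bits[20:22] width=2 -> value=2 (bin 10); offset now 22 = byte 2 bit 6; 2 bits remain
Read 4: bits[22:23] width=1 -> value=1 (bin 1); offset now 23 = byte 2 bit 7; 1 bits remain

Answer: 1 0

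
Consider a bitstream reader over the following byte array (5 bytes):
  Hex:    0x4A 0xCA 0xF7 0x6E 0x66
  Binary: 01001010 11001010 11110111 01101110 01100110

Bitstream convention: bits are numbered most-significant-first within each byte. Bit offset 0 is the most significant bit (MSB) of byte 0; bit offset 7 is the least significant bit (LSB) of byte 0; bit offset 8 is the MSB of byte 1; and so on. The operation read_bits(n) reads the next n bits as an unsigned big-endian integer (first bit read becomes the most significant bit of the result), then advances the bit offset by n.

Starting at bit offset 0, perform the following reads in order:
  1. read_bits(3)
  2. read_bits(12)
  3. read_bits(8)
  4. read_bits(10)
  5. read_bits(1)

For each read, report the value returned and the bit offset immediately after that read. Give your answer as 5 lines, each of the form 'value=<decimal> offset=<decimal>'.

Answer: value=2 offset=3
value=1381 offset=15
value=123 offset=23
value=732 offset=33
value=1 offset=34

Derivation:
Read 1: bits[0:3] width=3 -> value=2 (bin 010); offset now 3 = byte 0 bit 3; 37 bits remain
Read 2: bits[3:15] width=12 -> value=1381 (bin 010101100101); offset now 15 = byte 1 bit 7; 25 bits remain
Read 3: bits[15:23] width=8 -> value=123 (bin 01111011); offset now 23 = byte 2 bit 7; 17 bits remain
Read 4: bits[23:33] width=10 -> value=732 (bin 1011011100); offset now 33 = byte 4 bit 1; 7 bits remain
Read 5: bits[33:34] width=1 -> value=1 (bin 1); offset now 34 = byte 4 bit 2; 6 bits remain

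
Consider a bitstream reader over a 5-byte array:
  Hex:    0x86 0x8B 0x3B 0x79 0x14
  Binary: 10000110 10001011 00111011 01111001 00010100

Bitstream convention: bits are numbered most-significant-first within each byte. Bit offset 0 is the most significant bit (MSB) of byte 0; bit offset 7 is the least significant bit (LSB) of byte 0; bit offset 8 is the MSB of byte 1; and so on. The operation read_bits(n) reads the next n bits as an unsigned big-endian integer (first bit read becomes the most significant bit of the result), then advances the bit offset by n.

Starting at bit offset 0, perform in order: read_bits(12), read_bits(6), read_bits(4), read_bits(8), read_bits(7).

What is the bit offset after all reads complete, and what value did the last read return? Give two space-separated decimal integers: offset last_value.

Answer: 37 34

Derivation:
Read 1: bits[0:12] width=12 -> value=2152 (bin 100001101000); offset now 12 = byte 1 bit 4; 28 bits remain
Read 2: bits[12:18] width=6 -> value=44 (bin 101100); offset now 18 = byte 2 bit 2; 22 bits remain
Read 3: bits[18:22] width=4 -> value=14 (bin 1110); offset now 22 = byte 2 bit 6; 18 bits remain
Read 4: bits[22:30] width=8 -> value=222 (bin 11011110); offset now 30 = byte 3 bit 6; 10 bits remain
Read 5: bits[30:37] width=7 -> value=34 (bin 0100010); offset now 37 = byte 4 bit 5; 3 bits remain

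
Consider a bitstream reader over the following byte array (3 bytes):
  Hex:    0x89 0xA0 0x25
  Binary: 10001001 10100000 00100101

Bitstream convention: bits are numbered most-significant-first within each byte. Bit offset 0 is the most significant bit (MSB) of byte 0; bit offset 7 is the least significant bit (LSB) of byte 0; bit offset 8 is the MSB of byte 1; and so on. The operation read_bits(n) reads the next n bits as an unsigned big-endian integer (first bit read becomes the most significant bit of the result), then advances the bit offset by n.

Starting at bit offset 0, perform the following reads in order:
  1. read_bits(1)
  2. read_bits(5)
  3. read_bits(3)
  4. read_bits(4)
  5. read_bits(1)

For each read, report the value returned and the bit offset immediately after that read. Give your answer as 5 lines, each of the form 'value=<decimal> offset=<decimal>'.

Answer: value=1 offset=1
value=2 offset=6
value=3 offset=9
value=4 offset=13
value=0 offset=14

Derivation:
Read 1: bits[0:1] width=1 -> value=1 (bin 1); offset now 1 = byte 0 bit 1; 23 bits remain
Read 2: bits[1:6] width=5 -> value=2 (bin 00010); offset now 6 = byte 0 bit 6; 18 bits remain
Read 3: bits[6:9] width=3 -> value=3 (bin 011); offset now 9 = byte 1 bit 1; 15 bits remain
Read 4: bits[9:13] width=4 -> value=4 (bin 0100); offset now 13 = byte 1 bit 5; 11 bits remain
Read 5: bits[13:14] width=1 -> value=0 (bin 0); offset now 14 = byte 1 bit 6; 10 bits remain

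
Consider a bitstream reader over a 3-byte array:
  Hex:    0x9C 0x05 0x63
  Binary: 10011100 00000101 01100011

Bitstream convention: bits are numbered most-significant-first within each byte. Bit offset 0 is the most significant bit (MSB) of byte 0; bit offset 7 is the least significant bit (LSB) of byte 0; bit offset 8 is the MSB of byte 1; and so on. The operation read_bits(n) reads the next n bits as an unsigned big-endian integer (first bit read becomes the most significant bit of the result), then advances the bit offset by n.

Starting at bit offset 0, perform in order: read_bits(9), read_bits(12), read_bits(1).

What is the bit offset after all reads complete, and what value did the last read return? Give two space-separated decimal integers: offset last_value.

Answer: 22 0

Derivation:
Read 1: bits[0:9] width=9 -> value=312 (bin 100111000); offset now 9 = byte 1 bit 1; 15 bits remain
Read 2: bits[9:21] width=12 -> value=172 (bin 000010101100); offset now 21 = byte 2 bit 5; 3 bits remain
Read 3: bits[21:22] width=1 -> value=0 (bin 0); offset now 22 = byte 2 bit 6; 2 bits remain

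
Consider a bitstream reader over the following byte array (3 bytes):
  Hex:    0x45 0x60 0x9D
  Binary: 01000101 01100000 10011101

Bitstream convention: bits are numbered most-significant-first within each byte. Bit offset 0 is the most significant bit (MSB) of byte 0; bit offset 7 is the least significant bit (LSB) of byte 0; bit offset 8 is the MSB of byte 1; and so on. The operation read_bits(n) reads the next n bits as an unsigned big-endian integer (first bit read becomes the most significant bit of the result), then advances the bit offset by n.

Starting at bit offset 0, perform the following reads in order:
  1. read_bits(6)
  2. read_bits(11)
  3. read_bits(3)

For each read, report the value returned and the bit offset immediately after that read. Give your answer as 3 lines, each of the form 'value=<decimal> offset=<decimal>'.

Read 1: bits[0:6] width=6 -> value=17 (bin 010001); offset now 6 = byte 0 bit 6; 18 bits remain
Read 2: bits[6:17] width=11 -> value=705 (bin 01011000001); offset now 17 = byte 2 bit 1; 7 bits remain
Read 3: bits[17:20] width=3 -> value=1 (bin 001); offset now 20 = byte 2 bit 4; 4 bits remain

Answer: value=17 offset=6
value=705 offset=17
value=1 offset=20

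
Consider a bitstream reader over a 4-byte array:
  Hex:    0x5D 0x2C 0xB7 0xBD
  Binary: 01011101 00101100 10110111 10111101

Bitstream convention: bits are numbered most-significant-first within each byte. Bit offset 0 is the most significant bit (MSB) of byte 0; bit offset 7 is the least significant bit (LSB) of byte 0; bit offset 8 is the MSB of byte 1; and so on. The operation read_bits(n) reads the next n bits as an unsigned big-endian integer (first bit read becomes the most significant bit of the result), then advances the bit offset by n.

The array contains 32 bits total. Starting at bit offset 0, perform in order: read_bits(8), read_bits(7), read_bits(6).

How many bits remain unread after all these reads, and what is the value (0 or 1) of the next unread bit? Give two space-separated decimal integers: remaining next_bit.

Answer: 11 1

Derivation:
Read 1: bits[0:8] width=8 -> value=93 (bin 01011101); offset now 8 = byte 1 bit 0; 24 bits remain
Read 2: bits[8:15] width=7 -> value=22 (bin 0010110); offset now 15 = byte 1 bit 7; 17 bits remain
Read 3: bits[15:21] width=6 -> value=22 (bin 010110); offset now 21 = byte 2 bit 5; 11 bits remain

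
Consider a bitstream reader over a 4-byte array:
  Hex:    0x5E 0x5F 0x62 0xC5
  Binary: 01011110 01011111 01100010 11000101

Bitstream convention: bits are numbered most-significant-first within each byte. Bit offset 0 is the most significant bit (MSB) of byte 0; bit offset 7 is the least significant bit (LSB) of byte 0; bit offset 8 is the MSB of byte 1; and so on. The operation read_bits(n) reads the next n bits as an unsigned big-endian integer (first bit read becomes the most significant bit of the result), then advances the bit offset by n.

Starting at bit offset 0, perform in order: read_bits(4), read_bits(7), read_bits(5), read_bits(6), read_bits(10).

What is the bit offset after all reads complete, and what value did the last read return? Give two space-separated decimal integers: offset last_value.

Answer: 32 709

Derivation:
Read 1: bits[0:4] width=4 -> value=5 (bin 0101); offset now 4 = byte 0 bit 4; 28 bits remain
Read 2: bits[4:11] width=7 -> value=114 (bin 1110010); offset now 11 = byte 1 bit 3; 21 bits remain
Read 3: bits[11:16] width=5 -> value=31 (bin 11111); offset now 16 = byte 2 bit 0; 16 bits remain
Read 4: bits[16:22] width=6 -> value=24 (bin 011000); offset now 22 = byte 2 bit 6; 10 bits remain
Read 5: bits[22:32] width=10 -> value=709 (bin 1011000101); offset now 32 = byte 4 bit 0; 0 bits remain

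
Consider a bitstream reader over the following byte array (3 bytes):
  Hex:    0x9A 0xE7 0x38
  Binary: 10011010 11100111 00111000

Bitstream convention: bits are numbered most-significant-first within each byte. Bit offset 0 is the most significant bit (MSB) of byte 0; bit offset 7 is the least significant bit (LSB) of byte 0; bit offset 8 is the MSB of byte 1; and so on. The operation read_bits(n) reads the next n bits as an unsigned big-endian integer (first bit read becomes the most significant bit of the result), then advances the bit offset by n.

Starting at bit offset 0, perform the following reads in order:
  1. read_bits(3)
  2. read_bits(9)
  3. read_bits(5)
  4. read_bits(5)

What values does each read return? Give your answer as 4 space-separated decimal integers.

Answer: 4 430 14 14

Derivation:
Read 1: bits[0:3] width=3 -> value=4 (bin 100); offset now 3 = byte 0 bit 3; 21 bits remain
Read 2: bits[3:12] width=9 -> value=430 (bin 110101110); offset now 12 = byte 1 bit 4; 12 bits remain
Read 3: bits[12:17] width=5 -> value=14 (bin 01110); offset now 17 = byte 2 bit 1; 7 bits remain
Read 4: bits[17:22] width=5 -> value=14 (bin 01110); offset now 22 = byte 2 bit 6; 2 bits remain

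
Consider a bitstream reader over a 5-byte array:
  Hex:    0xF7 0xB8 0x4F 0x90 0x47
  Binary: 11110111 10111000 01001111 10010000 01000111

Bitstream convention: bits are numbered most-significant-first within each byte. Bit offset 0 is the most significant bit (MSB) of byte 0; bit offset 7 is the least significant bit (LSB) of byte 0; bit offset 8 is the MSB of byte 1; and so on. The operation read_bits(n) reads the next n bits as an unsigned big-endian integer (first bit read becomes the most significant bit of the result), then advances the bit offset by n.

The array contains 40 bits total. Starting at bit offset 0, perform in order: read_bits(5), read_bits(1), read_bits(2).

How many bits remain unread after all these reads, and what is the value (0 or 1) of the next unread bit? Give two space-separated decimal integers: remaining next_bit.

Answer: 32 1

Derivation:
Read 1: bits[0:5] width=5 -> value=30 (bin 11110); offset now 5 = byte 0 bit 5; 35 bits remain
Read 2: bits[5:6] width=1 -> value=1 (bin 1); offset now 6 = byte 0 bit 6; 34 bits remain
Read 3: bits[6:8] width=2 -> value=3 (bin 11); offset now 8 = byte 1 bit 0; 32 bits remain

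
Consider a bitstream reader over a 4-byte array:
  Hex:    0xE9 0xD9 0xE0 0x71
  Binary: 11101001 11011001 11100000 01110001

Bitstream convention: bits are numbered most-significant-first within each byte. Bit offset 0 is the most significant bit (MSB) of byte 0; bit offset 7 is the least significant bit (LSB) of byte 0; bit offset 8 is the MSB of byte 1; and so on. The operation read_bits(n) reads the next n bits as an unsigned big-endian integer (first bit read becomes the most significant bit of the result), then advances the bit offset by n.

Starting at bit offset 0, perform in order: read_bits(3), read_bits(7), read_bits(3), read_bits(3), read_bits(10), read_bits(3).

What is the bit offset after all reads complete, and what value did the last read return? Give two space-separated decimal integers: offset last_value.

Read 1: bits[0:3] width=3 -> value=7 (bin 111); offset now 3 = byte 0 bit 3; 29 bits remain
Read 2: bits[3:10] width=7 -> value=39 (bin 0100111); offset now 10 = byte 1 bit 2; 22 bits remain
Read 3: bits[10:13] width=3 -> value=3 (bin 011); offset now 13 = byte 1 bit 5; 19 bits remain
Read 4: bits[13:16] width=3 -> value=1 (bin 001); offset now 16 = byte 2 bit 0; 16 bits remain
Read 5: bits[16:26] width=10 -> value=897 (bin 1110000001); offset now 26 = byte 3 bit 2; 6 bits remain
Read 6: bits[26:29] width=3 -> value=6 (bin 110); offset now 29 = byte 3 bit 5; 3 bits remain

Answer: 29 6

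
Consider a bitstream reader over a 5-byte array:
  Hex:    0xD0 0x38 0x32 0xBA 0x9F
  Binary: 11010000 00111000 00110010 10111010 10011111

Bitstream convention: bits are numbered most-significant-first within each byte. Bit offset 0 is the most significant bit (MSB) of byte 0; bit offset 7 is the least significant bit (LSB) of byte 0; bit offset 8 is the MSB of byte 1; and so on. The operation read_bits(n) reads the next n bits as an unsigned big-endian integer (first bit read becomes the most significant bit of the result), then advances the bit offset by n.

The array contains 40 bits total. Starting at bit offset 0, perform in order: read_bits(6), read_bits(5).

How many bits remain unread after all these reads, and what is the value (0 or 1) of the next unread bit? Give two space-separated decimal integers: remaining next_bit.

Read 1: bits[0:6] width=6 -> value=52 (bin 110100); offset now 6 = byte 0 bit 6; 34 bits remain
Read 2: bits[6:11] width=5 -> value=1 (bin 00001); offset now 11 = byte 1 bit 3; 29 bits remain

Answer: 29 1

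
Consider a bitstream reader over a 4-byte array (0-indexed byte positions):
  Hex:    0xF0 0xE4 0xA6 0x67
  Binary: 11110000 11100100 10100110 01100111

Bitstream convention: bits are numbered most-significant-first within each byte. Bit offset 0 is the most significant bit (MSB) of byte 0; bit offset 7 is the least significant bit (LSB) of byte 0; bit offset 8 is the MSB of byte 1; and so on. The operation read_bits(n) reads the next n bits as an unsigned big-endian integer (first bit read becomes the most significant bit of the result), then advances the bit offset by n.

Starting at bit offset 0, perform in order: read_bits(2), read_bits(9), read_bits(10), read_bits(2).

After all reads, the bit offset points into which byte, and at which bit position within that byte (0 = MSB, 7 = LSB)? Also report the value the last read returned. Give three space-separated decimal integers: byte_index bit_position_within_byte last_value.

Read 1: bits[0:2] width=2 -> value=3 (bin 11); offset now 2 = byte 0 bit 2; 30 bits remain
Read 2: bits[2:11] width=9 -> value=391 (bin 110000111); offset now 11 = byte 1 bit 3; 21 bits remain
Read 3: bits[11:21] width=10 -> value=148 (bin 0010010100); offset now 21 = byte 2 bit 5; 11 bits remain
Read 4: bits[21:23] width=2 -> value=3 (bin 11); offset now 23 = byte 2 bit 7; 9 bits remain

Answer: 2 7 3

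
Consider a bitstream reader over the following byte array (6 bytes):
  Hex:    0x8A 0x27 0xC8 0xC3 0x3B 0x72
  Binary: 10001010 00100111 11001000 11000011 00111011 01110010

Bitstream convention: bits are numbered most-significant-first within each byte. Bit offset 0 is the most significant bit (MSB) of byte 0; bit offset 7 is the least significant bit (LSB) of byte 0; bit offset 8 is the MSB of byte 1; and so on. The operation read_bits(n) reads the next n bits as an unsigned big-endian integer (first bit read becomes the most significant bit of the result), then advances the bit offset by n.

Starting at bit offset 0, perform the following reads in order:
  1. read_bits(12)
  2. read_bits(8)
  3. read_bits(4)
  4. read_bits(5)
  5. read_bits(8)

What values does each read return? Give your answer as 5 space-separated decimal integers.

Answer: 2210 124 8 24 103

Derivation:
Read 1: bits[0:12] width=12 -> value=2210 (bin 100010100010); offset now 12 = byte 1 bit 4; 36 bits remain
Read 2: bits[12:20] width=8 -> value=124 (bin 01111100); offset now 20 = byte 2 bit 4; 28 bits remain
Read 3: bits[20:24] width=4 -> value=8 (bin 1000); offset now 24 = byte 3 bit 0; 24 bits remain
Read 4: bits[24:29] width=5 -> value=24 (bin 11000); offset now 29 = byte 3 bit 5; 19 bits remain
Read 5: bits[29:37] width=8 -> value=103 (bin 01100111); offset now 37 = byte 4 bit 5; 11 bits remain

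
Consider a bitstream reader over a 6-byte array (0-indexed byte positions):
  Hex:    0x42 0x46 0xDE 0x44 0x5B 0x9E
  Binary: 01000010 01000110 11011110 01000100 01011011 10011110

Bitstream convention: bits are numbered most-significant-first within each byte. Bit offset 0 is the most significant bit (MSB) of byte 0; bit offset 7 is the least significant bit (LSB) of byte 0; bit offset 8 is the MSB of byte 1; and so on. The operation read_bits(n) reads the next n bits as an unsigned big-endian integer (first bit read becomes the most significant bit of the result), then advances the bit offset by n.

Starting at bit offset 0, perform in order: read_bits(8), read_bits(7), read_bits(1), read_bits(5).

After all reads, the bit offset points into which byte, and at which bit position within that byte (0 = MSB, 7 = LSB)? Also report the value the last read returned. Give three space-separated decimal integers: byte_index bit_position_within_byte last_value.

Read 1: bits[0:8] width=8 -> value=66 (bin 01000010); offset now 8 = byte 1 bit 0; 40 bits remain
Read 2: bits[8:15] width=7 -> value=35 (bin 0100011); offset now 15 = byte 1 bit 7; 33 bits remain
Read 3: bits[15:16] width=1 -> value=0 (bin 0); offset now 16 = byte 2 bit 0; 32 bits remain
Read 4: bits[16:21] width=5 -> value=27 (bin 11011); offset now 21 = byte 2 bit 5; 27 bits remain

Answer: 2 5 27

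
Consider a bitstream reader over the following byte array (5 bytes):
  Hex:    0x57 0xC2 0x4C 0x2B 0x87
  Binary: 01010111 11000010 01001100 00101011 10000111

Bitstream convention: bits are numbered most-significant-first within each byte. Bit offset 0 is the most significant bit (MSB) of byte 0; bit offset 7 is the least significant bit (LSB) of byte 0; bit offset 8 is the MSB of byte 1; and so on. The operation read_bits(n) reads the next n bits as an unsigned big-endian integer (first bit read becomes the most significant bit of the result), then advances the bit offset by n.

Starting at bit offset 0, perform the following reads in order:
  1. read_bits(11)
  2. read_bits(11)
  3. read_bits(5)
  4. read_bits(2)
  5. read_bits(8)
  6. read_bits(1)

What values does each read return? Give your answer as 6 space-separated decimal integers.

Read 1: bits[0:11] width=11 -> value=702 (bin 01010111110); offset now 11 = byte 1 bit 3; 29 bits remain
Read 2: bits[11:22] width=11 -> value=147 (bin 00010010011); offset now 22 = byte 2 bit 6; 18 bits remain
Read 3: bits[22:27] width=5 -> value=1 (bin 00001); offset now 27 = byte 3 bit 3; 13 bits remain
Read 4: bits[27:29] width=2 -> value=1 (bin 01); offset now 29 = byte 3 bit 5; 11 bits remain
Read 5: bits[29:37] width=8 -> value=112 (bin 01110000); offset now 37 = byte 4 bit 5; 3 bits remain
Read 6: bits[37:38] width=1 -> value=1 (bin 1); offset now 38 = byte 4 bit 6; 2 bits remain

Answer: 702 147 1 1 112 1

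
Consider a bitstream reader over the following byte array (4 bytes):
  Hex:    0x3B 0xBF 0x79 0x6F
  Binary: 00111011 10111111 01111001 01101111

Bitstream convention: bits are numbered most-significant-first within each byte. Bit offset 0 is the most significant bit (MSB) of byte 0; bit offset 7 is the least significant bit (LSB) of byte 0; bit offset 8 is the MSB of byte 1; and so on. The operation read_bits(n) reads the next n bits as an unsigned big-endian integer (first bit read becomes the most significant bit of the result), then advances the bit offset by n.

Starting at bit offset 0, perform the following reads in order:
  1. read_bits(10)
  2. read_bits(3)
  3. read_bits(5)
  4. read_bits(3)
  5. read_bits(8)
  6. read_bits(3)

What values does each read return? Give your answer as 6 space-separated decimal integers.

Read 1: bits[0:10] width=10 -> value=238 (bin 0011101110); offset now 10 = byte 1 bit 2; 22 bits remain
Read 2: bits[10:13] width=3 -> value=7 (bin 111); offset now 13 = byte 1 bit 5; 19 bits remain
Read 3: bits[13:18] width=5 -> value=29 (bin 11101); offset now 18 = byte 2 bit 2; 14 bits remain
Read 4: bits[18:21] width=3 -> value=7 (bin 111); offset now 21 = byte 2 bit 5; 11 bits remain
Read 5: bits[21:29] width=8 -> value=45 (bin 00101101); offset now 29 = byte 3 bit 5; 3 bits remain
Read 6: bits[29:32] width=3 -> value=7 (bin 111); offset now 32 = byte 4 bit 0; 0 bits remain

Answer: 238 7 29 7 45 7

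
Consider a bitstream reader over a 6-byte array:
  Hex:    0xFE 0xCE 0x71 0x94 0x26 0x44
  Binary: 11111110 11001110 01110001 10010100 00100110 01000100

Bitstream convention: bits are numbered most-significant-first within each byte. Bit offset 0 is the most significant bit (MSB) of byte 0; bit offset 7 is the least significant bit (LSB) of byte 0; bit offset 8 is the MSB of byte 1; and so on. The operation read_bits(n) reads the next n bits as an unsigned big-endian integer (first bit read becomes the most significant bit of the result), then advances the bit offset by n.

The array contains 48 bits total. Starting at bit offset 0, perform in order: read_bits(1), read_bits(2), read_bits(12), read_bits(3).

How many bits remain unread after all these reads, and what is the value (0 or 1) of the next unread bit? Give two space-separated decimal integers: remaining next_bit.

Answer: 30 1

Derivation:
Read 1: bits[0:1] width=1 -> value=1 (bin 1); offset now 1 = byte 0 bit 1; 47 bits remain
Read 2: bits[1:3] width=2 -> value=3 (bin 11); offset now 3 = byte 0 bit 3; 45 bits remain
Read 3: bits[3:15] width=12 -> value=3943 (bin 111101100111); offset now 15 = byte 1 bit 7; 33 bits remain
Read 4: bits[15:18] width=3 -> value=1 (bin 001); offset now 18 = byte 2 bit 2; 30 bits remain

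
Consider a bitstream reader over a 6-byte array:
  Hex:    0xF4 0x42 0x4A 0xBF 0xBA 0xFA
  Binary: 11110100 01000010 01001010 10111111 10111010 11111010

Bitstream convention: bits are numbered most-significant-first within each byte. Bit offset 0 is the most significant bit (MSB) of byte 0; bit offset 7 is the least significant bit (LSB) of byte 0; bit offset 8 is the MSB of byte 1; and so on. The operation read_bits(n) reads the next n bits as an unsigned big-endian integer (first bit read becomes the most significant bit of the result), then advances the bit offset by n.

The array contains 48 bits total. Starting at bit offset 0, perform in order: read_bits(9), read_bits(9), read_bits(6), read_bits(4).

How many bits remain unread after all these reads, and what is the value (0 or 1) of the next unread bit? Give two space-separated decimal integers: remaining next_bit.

Read 1: bits[0:9] width=9 -> value=488 (bin 111101000); offset now 9 = byte 1 bit 1; 39 bits remain
Read 2: bits[9:18] width=9 -> value=265 (bin 100001001); offset now 18 = byte 2 bit 2; 30 bits remain
Read 3: bits[18:24] width=6 -> value=10 (bin 001010); offset now 24 = byte 3 bit 0; 24 bits remain
Read 4: bits[24:28] width=4 -> value=11 (bin 1011); offset now 28 = byte 3 bit 4; 20 bits remain

Answer: 20 1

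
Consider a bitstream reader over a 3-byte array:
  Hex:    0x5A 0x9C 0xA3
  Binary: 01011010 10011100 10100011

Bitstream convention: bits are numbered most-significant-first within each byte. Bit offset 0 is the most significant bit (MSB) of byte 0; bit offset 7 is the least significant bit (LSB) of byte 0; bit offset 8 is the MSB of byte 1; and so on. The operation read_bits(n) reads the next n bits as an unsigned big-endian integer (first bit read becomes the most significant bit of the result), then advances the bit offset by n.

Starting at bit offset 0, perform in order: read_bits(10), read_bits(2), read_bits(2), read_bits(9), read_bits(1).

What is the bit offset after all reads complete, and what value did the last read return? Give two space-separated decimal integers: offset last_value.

Read 1: bits[0:10] width=10 -> value=362 (bin 0101101010); offset now 10 = byte 1 bit 2; 14 bits remain
Read 2: bits[10:12] width=2 -> value=1 (bin 01); offset now 12 = byte 1 bit 4; 12 bits remain
Read 3: bits[12:14] width=2 -> value=3 (bin 11); offset now 14 = byte 1 bit 6; 10 bits remain
Read 4: bits[14:23] width=9 -> value=81 (bin 001010001); offset now 23 = byte 2 bit 7; 1 bits remain
Read 5: bits[23:24] width=1 -> value=1 (bin 1); offset now 24 = byte 3 bit 0; 0 bits remain

Answer: 24 1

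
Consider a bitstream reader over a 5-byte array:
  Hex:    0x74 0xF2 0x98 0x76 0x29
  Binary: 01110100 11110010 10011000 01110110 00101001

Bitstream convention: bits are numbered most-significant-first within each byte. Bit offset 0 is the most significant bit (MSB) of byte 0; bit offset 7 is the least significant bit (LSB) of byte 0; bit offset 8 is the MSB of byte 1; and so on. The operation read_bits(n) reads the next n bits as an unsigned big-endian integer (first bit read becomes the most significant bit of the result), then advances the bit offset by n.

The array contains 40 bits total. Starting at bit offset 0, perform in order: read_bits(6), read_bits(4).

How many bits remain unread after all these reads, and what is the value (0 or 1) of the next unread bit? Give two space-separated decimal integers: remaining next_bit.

Answer: 30 1

Derivation:
Read 1: bits[0:6] width=6 -> value=29 (bin 011101); offset now 6 = byte 0 bit 6; 34 bits remain
Read 2: bits[6:10] width=4 -> value=3 (bin 0011); offset now 10 = byte 1 bit 2; 30 bits remain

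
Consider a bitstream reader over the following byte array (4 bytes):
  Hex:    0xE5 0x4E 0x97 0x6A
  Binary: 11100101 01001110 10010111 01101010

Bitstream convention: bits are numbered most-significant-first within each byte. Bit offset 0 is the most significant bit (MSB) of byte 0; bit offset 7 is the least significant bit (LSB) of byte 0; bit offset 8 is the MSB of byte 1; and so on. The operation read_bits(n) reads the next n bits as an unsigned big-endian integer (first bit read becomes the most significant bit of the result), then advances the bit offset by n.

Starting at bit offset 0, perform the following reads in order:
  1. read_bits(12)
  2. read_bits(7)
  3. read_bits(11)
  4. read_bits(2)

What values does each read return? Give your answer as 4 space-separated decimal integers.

Read 1: bits[0:12] width=12 -> value=3668 (bin 111001010100); offset now 12 = byte 1 bit 4; 20 bits remain
Read 2: bits[12:19] width=7 -> value=116 (bin 1110100); offset now 19 = byte 2 bit 3; 13 bits remain
Read 3: bits[19:30] width=11 -> value=1498 (bin 10111011010); offset now 30 = byte 3 bit 6; 2 bits remain
Read 4: bits[30:32] width=2 -> value=2 (bin 10); offset now 32 = byte 4 bit 0; 0 bits remain

Answer: 3668 116 1498 2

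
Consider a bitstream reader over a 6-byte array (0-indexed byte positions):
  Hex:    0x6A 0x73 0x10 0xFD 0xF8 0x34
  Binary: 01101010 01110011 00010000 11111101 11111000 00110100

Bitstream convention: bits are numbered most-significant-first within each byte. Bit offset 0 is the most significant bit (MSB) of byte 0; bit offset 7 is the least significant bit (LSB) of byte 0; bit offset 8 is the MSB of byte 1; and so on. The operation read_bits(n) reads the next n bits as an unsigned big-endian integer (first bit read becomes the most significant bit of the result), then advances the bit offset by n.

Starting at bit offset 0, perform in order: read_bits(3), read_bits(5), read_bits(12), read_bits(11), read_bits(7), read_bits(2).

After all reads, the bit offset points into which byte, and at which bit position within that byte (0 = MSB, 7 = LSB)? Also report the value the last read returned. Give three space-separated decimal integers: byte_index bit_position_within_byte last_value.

Read 1: bits[0:3] width=3 -> value=3 (bin 011); offset now 3 = byte 0 bit 3; 45 bits remain
Read 2: bits[3:8] width=5 -> value=10 (bin 01010); offset now 8 = byte 1 bit 0; 40 bits remain
Read 3: bits[8:20] width=12 -> value=1841 (bin 011100110001); offset now 20 = byte 2 bit 4; 28 bits remain
Read 4: bits[20:31] width=11 -> value=126 (bin 00001111110); offset now 31 = byte 3 bit 7; 17 bits remain
Read 5: bits[31:38] width=7 -> value=126 (bin 1111110); offset now 38 = byte 4 bit 6; 10 bits remain
Read 6: bits[38:40] width=2 -> value=0 (bin 00); offset now 40 = byte 5 bit 0; 8 bits remain

Answer: 5 0 0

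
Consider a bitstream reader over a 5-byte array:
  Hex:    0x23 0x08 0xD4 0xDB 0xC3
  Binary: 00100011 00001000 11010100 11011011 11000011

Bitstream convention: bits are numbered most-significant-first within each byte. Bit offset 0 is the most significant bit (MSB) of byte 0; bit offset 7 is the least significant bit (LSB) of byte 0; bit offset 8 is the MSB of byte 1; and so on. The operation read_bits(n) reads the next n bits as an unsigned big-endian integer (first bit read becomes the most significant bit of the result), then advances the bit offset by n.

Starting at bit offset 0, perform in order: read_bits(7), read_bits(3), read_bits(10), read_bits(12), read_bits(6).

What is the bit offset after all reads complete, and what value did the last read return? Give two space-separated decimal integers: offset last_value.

Answer: 38 48

Derivation:
Read 1: bits[0:7] width=7 -> value=17 (bin 0010001); offset now 7 = byte 0 bit 7; 33 bits remain
Read 2: bits[7:10] width=3 -> value=4 (bin 100); offset now 10 = byte 1 bit 2; 30 bits remain
Read 3: bits[10:20] width=10 -> value=141 (bin 0010001101); offset now 20 = byte 2 bit 4; 20 bits remain
Read 4: bits[20:32] width=12 -> value=1243 (bin 010011011011); offset now 32 = byte 4 bit 0; 8 bits remain
Read 5: bits[32:38] width=6 -> value=48 (bin 110000); offset now 38 = byte 4 bit 6; 2 bits remain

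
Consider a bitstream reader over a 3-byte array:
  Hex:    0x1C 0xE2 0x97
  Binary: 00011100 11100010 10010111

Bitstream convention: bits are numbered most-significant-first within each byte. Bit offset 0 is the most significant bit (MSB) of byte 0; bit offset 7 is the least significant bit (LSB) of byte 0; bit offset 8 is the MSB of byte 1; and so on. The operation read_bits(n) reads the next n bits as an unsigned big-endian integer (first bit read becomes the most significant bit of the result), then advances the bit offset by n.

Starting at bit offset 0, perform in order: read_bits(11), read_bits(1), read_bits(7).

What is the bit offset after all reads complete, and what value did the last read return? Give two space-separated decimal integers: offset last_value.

Answer: 19 20

Derivation:
Read 1: bits[0:11] width=11 -> value=231 (bin 00011100111); offset now 11 = byte 1 bit 3; 13 bits remain
Read 2: bits[11:12] width=1 -> value=0 (bin 0); offset now 12 = byte 1 bit 4; 12 bits remain
Read 3: bits[12:19] width=7 -> value=20 (bin 0010100); offset now 19 = byte 2 bit 3; 5 bits remain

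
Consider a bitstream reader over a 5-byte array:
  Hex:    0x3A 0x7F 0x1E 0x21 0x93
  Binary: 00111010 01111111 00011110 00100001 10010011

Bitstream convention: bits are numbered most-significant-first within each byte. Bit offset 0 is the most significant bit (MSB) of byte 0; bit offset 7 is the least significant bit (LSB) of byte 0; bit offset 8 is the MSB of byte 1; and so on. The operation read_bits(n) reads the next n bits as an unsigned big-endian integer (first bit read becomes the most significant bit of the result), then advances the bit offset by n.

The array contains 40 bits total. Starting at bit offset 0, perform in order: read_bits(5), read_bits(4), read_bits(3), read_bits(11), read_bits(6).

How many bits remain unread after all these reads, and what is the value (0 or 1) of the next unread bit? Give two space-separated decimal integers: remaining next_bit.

Answer: 11 0

Derivation:
Read 1: bits[0:5] width=5 -> value=7 (bin 00111); offset now 5 = byte 0 bit 5; 35 bits remain
Read 2: bits[5:9] width=4 -> value=4 (bin 0100); offset now 9 = byte 1 bit 1; 31 bits remain
Read 3: bits[9:12] width=3 -> value=7 (bin 111); offset now 12 = byte 1 bit 4; 28 bits remain
Read 4: bits[12:23] width=11 -> value=1935 (bin 11110001111); offset now 23 = byte 2 bit 7; 17 bits remain
Read 5: bits[23:29] width=6 -> value=4 (bin 000100); offset now 29 = byte 3 bit 5; 11 bits remain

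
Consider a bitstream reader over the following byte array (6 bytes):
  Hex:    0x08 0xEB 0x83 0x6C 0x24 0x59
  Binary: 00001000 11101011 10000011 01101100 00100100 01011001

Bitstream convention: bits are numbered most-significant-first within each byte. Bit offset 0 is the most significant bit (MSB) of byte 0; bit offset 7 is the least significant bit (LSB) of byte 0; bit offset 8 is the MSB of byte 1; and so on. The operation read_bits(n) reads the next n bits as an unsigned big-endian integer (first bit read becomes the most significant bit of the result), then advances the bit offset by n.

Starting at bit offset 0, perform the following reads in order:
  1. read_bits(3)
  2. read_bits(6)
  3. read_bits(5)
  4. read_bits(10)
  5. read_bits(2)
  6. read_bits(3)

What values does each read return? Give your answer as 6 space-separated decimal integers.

Answer: 0 17 26 899 1 5

Derivation:
Read 1: bits[0:3] width=3 -> value=0 (bin 000); offset now 3 = byte 0 bit 3; 45 bits remain
Read 2: bits[3:9] width=6 -> value=17 (bin 010001); offset now 9 = byte 1 bit 1; 39 bits remain
Read 3: bits[9:14] width=5 -> value=26 (bin 11010); offset now 14 = byte 1 bit 6; 34 bits remain
Read 4: bits[14:24] width=10 -> value=899 (bin 1110000011); offset now 24 = byte 3 bit 0; 24 bits remain
Read 5: bits[24:26] width=2 -> value=1 (bin 01); offset now 26 = byte 3 bit 2; 22 bits remain
Read 6: bits[26:29] width=3 -> value=5 (bin 101); offset now 29 = byte 3 bit 5; 19 bits remain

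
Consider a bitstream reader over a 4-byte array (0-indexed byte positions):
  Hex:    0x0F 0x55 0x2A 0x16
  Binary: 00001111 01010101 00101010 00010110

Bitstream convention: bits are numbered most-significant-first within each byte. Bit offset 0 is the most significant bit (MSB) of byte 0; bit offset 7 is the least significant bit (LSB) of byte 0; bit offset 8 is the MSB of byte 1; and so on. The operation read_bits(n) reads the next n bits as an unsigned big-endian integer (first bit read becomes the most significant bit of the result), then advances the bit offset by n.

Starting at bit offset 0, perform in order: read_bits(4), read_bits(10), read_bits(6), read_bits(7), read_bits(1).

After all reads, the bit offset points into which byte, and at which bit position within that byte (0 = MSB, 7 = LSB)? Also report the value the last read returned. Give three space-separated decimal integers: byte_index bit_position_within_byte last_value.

Answer: 3 4 1

Derivation:
Read 1: bits[0:4] width=4 -> value=0 (bin 0000); offset now 4 = byte 0 bit 4; 28 bits remain
Read 2: bits[4:14] width=10 -> value=981 (bin 1111010101); offset now 14 = byte 1 bit 6; 18 bits remain
Read 3: bits[14:20] width=6 -> value=18 (bin 010010); offset now 20 = byte 2 bit 4; 12 bits remain
Read 4: bits[20:27] width=7 -> value=80 (bin 1010000); offset now 27 = byte 3 bit 3; 5 bits remain
Read 5: bits[27:28] width=1 -> value=1 (bin 1); offset now 28 = byte 3 bit 4; 4 bits remain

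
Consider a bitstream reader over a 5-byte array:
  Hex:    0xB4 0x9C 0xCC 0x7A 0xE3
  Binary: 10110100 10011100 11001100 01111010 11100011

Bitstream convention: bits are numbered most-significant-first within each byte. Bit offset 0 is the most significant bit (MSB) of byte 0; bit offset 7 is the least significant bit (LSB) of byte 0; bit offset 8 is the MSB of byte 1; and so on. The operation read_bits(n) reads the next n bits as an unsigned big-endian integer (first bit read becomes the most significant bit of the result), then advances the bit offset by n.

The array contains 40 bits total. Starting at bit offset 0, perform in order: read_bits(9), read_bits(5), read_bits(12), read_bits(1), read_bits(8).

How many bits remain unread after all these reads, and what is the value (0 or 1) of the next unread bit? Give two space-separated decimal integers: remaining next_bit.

Answer: 5 0

Derivation:
Read 1: bits[0:9] width=9 -> value=361 (bin 101101001); offset now 9 = byte 1 bit 1; 31 bits remain
Read 2: bits[9:14] width=5 -> value=7 (bin 00111); offset now 14 = byte 1 bit 6; 26 bits remain
Read 3: bits[14:26] width=12 -> value=817 (bin 001100110001); offset now 26 = byte 3 bit 2; 14 bits remain
Read 4: bits[26:27] width=1 -> value=1 (bin 1); offset now 27 = byte 3 bit 3; 13 bits remain
Read 5: bits[27:35] width=8 -> value=215 (bin 11010111); offset now 35 = byte 4 bit 3; 5 bits remain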